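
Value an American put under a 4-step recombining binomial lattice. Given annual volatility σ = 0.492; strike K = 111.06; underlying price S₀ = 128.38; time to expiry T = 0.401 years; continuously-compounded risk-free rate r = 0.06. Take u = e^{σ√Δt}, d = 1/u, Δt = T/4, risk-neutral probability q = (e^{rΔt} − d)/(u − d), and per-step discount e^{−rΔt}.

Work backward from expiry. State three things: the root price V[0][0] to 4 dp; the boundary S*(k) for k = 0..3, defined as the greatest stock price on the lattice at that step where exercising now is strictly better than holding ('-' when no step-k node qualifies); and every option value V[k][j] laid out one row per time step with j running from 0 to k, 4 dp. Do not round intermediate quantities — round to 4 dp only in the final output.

params: Δt=0.10025 u=1.16857 d=0.85575 q=0.48042 e^(-rΔt)=0.99400
t_4 payoffs: 42.2134 17.0466 0.0000 0.0000 0.0000
t_3: node(3,0) S=80.4519 payoff=30.6081 vs cont=29.9421 → 30.6081 [stop]  node(3,1) S=109.8610 payoff=1.1990 vs cont=8.8039 → 8.8039 [wait]  node(3,2) S=150.0207 payoff=0.0000 vs cont=0.0000 → 0.0000 [wait]  node(3,3) S=204.8606 payoff=0.0000 vs cont=0.0000 → 0.0000 [wait]  ⇒ S*(3)=80.4519
t_2: node(2,0) S=94.0134 payoff=17.0466 vs cont=20.0122 → 20.0122 [wait]  node(2,1) S=128.3800 payoff=0.0000 vs cont=4.5469 → 4.5469 [wait]  node(2,2) S=175.3092 payoff=0.0000 vs cont=0.0000 → 0.0000 [wait]  ⇒ S*(2)=-
t_1: node(1,0) S=109.8610 payoff=1.1990 vs cont=12.5069 → 12.5069 [wait]  node(1,1) S=150.0207 payoff=0.0000 vs cont=2.3483 → 2.3483 [wait]  ⇒ S*(1)=-
t_0: node(0,0) S=128.3800 payoff=0.0000 vs cont=7.5808 → 7.5808 [wait]  ⇒ S*(0)=-

price = 7.5808
boundary = - - - 80.4519
tree:
7.5808
12.5069 2.3483
20.0122 4.5469 0.0000
30.6081 8.8039 0.0000 0.0000
42.2134 17.0466 0.0000 0.0000 0.0000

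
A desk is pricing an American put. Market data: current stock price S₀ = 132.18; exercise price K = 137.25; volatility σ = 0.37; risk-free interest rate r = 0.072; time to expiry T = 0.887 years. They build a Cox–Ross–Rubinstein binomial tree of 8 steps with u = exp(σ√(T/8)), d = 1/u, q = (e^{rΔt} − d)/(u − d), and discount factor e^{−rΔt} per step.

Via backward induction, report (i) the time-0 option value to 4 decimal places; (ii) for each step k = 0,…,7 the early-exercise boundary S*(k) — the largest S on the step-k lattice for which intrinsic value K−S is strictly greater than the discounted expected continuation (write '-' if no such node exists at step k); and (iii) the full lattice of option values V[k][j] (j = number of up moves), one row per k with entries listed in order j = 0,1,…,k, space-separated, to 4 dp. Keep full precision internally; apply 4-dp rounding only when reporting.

Δt=0.11088  u=1.13111  d=0.88408  q=0.50168  discount=0.99205
step 8 (expiry): payoffs max(K−S,0) = 87.9193 74.1355 56.5002 33.9373 5.0700 0.0000 0.0000 0.0000 0.0000
step 7: (k=7,j=0): S=55.7986, (K−S)⁺=81.4514, hold=80.3601 ⇒ V=81.4514 exercise | (k=7,j=1): S=71.3897, (K−S)⁺=65.8603, hold=64.7690 ⇒ V=65.8603 exercise | (k=7,j=2): S=91.3372, (K−S)⁺=45.9128, hold=44.8215 ⇒ V=45.9128 exercise | (k=7,j=3): S=116.8583, (K−S)⁺=20.3917, hold=19.3004 ⇒ V=20.3917 exercise | (k=7,j=4): S=149.5105, (K−S)⁺=0.0000, hold=2.5064 ⇒ V=2.5064 continue | (k=7,j=5): S=191.2863, (K−S)⁺=0.0000, hold=0.0000 ⇒ V=0.0000 continue | (k=7,j=6): S=244.7349, (K−S)⁺=0.0000, hold=0.0000 ⇒ V=0.0000 continue | (k=7,j=7): S=313.1180, (K−S)⁺=0.0000, hold=0.0000 ⇒ V=0.0000 continue  boundary S*=116.8583
step 6: (k=6,j=0): S=63.1145, (K−S)⁺=74.1355, hold=73.0441 ⇒ V=74.1355 exercise | (k=6,j=1): S=80.7498, (K−S)⁺=56.5002, hold=55.4089 ⇒ V=56.5002 exercise | (k=6,j=2): S=103.3127, (K−S)⁺=33.9373, hold=32.8460 ⇒ V=33.9373 exercise | (k=6,j=3): S=132.1800, (K−S)⁺=5.0700, hold=11.3281 ⇒ V=11.3281 continue | (k=6,j=4): S=169.1133, (K−S)⁺=0.0000, hold=1.2390 ⇒ V=1.2390 continue | (k=6,j=5): S=216.3665, (K−S)⁺=0.0000, hold=0.0000 ⇒ V=0.0000 continue | (k=6,j=6): S=276.8229, (K−S)⁺=0.0000, hold=0.0000 ⇒ V=0.0000 continue  boundary S*=103.3127
step 5: (k=5,j=0): S=71.3897, (K−S)⁺=65.8603, hold=64.7690 ⇒ V=65.8603 exercise | (k=5,j=1): S=91.3372, (K−S)⁺=45.9128, hold=44.8215 ⇒ V=45.9128 exercise | (k=5,j=2): S=116.8583, (K−S)⁺=20.3917, hold=22.4150 ⇒ V=22.4150 continue | (k=5,j=3): S=149.5105, (K−S)⁺=0.0000, hold=6.2168 ⇒ V=6.2168 continue | (k=5,j=4): S=191.2863, (K−S)⁺=0.0000, hold=0.6125 ⇒ V=0.6125 continue | (k=5,j=5): S=244.7349, (K−S)⁺=0.0000, hold=0.0000 ⇒ V=0.0000 continue  boundary S*=91.3372
step 4: (k=4,j=0): S=80.7498, (K−S)⁺=56.5002, hold=55.4089 ⇒ V=56.5002 exercise | (k=4,j=1): S=103.3127, (K−S)⁺=33.9373, hold=33.8530 ⇒ V=33.9373 exercise | (k=4,j=2): S=132.1800, (K−S)⁺=5.0700, hold=14.1750 ⇒ V=14.1750 continue | (k=4,j=3): S=169.1133, (K−S)⁺=0.0000, hold=3.3781 ⇒ V=3.3781 continue | (k=4,j=4): S=216.3665, (K−S)⁺=0.0000, hold=0.3028 ⇒ V=0.3028 continue  boundary S*=103.3127
step 3: (k=3,j=0): S=91.3372, (K−S)⁺=45.9128, hold=44.8215 ⇒ V=45.9128 exercise | (k=3,j=1): S=116.8583, (K−S)⁺=20.3917, hold=23.8319 ⇒ V=23.8319 continue | (k=3,j=2): S=149.5105, (K−S)⁺=0.0000, hold=8.6887 ⇒ V=8.6887 continue | (k=3,j=3): S=191.2863, (K−S)⁺=0.0000, hold=1.8207 ⇒ V=1.8207 continue  boundary S*=91.3372
step 2: (k=2,j=0): S=103.3127, (K−S)⁺=33.9373, hold=34.5582 ⇒ V=34.5582 continue | (k=2,j=1): S=132.1800, (K−S)⁺=5.0700, hold=16.1057 ⇒ V=16.1057 continue | (k=2,j=2): S=169.1133, (K−S)⁺=0.0000, hold=5.2015 ⇒ V=5.2015 continue  boundary S*=-
step 1: (k=1,j=0): S=116.8583, (K−S)⁺=20.3917, hold=25.0997 ⇒ V=25.0997 continue | (k=1,j=1): S=149.5105, (K−S)⁺=0.0000, hold=10.5507 ⇒ V=10.5507 continue  boundary S*=-
step 0: (k=0,j=0): S=132.1800, (K−S)⁺=5.0700, hold=17.6591 ⇒ V=17.6591 continue  boundary S*=-

price = 17.6591
boundary = - - - 91.3372 103.3127 91.3372 103.3127 116.8583
tree:
17.6591
25.0997 10.5507
34.5582 16.1057 5.2015
45.9128 23.8319 8.6887 1.8207
56.5002 33.9373 14.1750 3.3781 0.3028
65.8603 45.9128 22.4150 6.2168 0.6125 0.0000
74.1355 56.5002 33.9373 11.3281 1.2390 0.0000 0.0000
81.4514 65.8603 45.9128 20.3917 2.5064 0.0000 0.0000 0.0000
87.9193 74.1355 56.5002 33.9373 5.0700 0.0000 0.0000 0.0000 0.0000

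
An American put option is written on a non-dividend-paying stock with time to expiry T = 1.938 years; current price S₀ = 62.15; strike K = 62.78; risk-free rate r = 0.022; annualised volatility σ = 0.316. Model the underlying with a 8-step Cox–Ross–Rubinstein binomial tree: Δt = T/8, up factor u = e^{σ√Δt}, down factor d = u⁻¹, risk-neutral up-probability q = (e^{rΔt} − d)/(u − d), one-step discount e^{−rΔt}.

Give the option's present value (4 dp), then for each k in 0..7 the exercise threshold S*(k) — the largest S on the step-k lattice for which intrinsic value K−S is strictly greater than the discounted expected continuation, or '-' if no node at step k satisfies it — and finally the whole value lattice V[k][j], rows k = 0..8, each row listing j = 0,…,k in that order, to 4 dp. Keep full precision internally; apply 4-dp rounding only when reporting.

Δt=0.24225  u=1.16828  d=0.85596  q=0.47831  discount=0.99468
step 8 (expiry): payoffs max(K−S,0) = 44.8711 38.3366 29.4178 17.2447 0.6300 0.0000 0.0000 0.0000 0.0000
step 7: (k=7,j=0): S=20.9226, (K−S)⁺=41.8574, hold=41.5237 ⇒ V=41.8574 exercise | (k=7,j=1): S=28.5567, (K−S)⁺=34.2233, hold=33.8896 ⇒ V=34.2233 exercise | (k=7,j=2): S=38.9764, (K−S)⁺=23.8036, hold=23.4699 ⇒ V=23.8036 exercise | (k=7,j=3): S=53.1979, (K−S)⁺=9.5821, hold=9.2484 ⇒ V=9.5821 exercise | (k=7,j=4): S=72.6085, (K−S)⁺=0.0000, hold=0.3269 ⇒ V=0.3269 continue | (k=7,j=5): S=99.1016, (K−S)⁺=0.0000, hold=0.0000 ⇒ V=0.0000 continue | (k=7,j=6): S=135.2614, (K−S)⁺=0.0000, hold=0.0000 ⇒ V=0.0000 continue | (k=7,j=7): S=184.6151, (K−S)⁺=0.0000, hold=0.0000 ⇒ V=0.0000 continue  boundary S*=53.1979
step 6: (k=6,j=0): S=24.4434, (K−S)⁺=38.3366, hold=38.0029 ⇒ V=38.3366 exercise | (k=6,j=1): S=33.3622, (K−S)⁺=29.4178, hold=29.0841 ⇒ V=29.4178 exercise | (k=6,j=2): S=45.5353, (K−S)⁺=17.2447, hold=16.9110 ⇒ V=17.2447 exercise | (k=6,j=3): S=62.1500, (K−S)⁺=0.6300, hold=5.1279 ⇒ V=5.1279 continue | (k=6,j=4): S=84.8270, (K−S)⁺=0.0000, hold=0.1696 ⇒ V=0.1696 continue | (k=6,j=5): S=115.7784, (K−S)⁺=0.0000, hold=0.0000 ⇒ V=0.0000 continue | (k=6,j=6): S=158.0231, (K−S)⁺=0.0000, hold=0.0000 ⇒ V=0.0000 continue  boundary S*=45.5353
step 5: (k=5,j=0): S=28.5567, (K−S)⁺=34.2233, hold=33.8896 ⇒ V=34.2233 exercise | (k=5,j=1): S=38.9764, (K−S)⁺=23.8036, hold=23.4699 ⇒ V=23.8036 exercise | (k=5,j=2): S=53.1979, (K−S)⁺=9.5821, hold=11.3883 ⇒ V=11.3883 continue | (k=5,j=3): S=72.6085, (K−S)⁺=0.0000, hold=2.7417 ⇒ V=2.7417 continue | (k=5,j=4): S=99.1016, (K−S)⁺=0.0000, hold=0.0880 ⇒ V=0.0880 continue | (k=5,j=5): S=135.2614, (K−S)⁺=0.0000, hold=0.0000 ⇒ V=0.0000 continue  boundary S*=38.9764
step 4: (k=4,j=0): S=33.3622, (K−S)⁺=29.4178, hold=29.0841 ⇒ V=29.4178 exercise | (k=4,j=1): S=45.5353, (K−S)⁺=17.2447, hold=17.7704 ⇒ V=17.7704 continue | (k=4,j=2): S=62.1500, (K−S)⁺=0.6300, hold=7.2140 ⇒ V=7.2140 continue | (k=4,j=3): S=84.8270, (K−S)⁺=0.0000, hold=1.4646 ⇒ V=1.4646 continue | (k=4,j=4): S=115.7784, (K−S)⁺=0.0000, hold=0.0457 ⇒ V=0.0457 continue  boundary S*=33.3622
step 3: (k=3,j=0): S=38.9764, (K−S)⁺=23.8036, hold=23.7200 ⇒ V=23.8036 exercise | (k=3,j=1): S=53.1979, (K−S)⁺=9.5821, hold=12.6536 ⇒ V=12.6536 continue | (k=3,j=2): S=72.6085, (K−S)⁺=0.0000, hold=4.4403 ⇒ V=4.4403 continue | (k=3,j=3): S=99.1016, (K−S)⁺=0.0000, hold=0.7817 ⇒ V=0.7817 continue  boundary S*=38.9764
step 2: (k=2,j=0): S=45.5353, (K−S)⁺=17.2447, hold=18.3723 ⇒ V=18.3723 continue | (k=2,j=1): S=62.1500, (K−S)⁺=0.6300, hold=8.6788 ⇒ V=8.6788 continue | (k=2,j=2): S=84.8270, (K−S)⁺=0.0000, hold=2.6761 ⇒ V=2.6761 continue  boundary S*=-
step 1: (k=1,j=0): S=53.1979, (K−S)⁺=9.5821, hold=13.6628 ⇒ V=13.6628 continue | (k=1,j=1): S=72.6085, (K−S)⁺=0.0000, hold=5.7768 ⇒ V=5.7768 continue  boundary S*=-
step 0: (k=0,j=0): S=62.1500, (K−S)⁺=0.6300, hold=9.8383 ⇒ V=9.8383 continue  boundary S*=-

price = 9.8383
boundary = - - - 38.9764 33.3622 38.9764 45.5353 53.1979
tree:
9.8383
13.6628 5.7768
18.3723 8.6788 2.6761
23.8036 12.6536 4.4403 0.7817
29.4178 17.7704 7.2140 1.4646 0.0457
34.2233 23.8036 11.3883 2.7417 0.0880 0.0000
38.3366 29.4178 17.2447 5.1279 0.1696 0.0000 0.0000
41.8574 34.2233 23.8036 9.5821 0.3269 0.0000 0.0000 0.0000
44.8711 38.3366 29.4178 17.2447 0.6300 0.0000 0.0000 0.0000 0.0000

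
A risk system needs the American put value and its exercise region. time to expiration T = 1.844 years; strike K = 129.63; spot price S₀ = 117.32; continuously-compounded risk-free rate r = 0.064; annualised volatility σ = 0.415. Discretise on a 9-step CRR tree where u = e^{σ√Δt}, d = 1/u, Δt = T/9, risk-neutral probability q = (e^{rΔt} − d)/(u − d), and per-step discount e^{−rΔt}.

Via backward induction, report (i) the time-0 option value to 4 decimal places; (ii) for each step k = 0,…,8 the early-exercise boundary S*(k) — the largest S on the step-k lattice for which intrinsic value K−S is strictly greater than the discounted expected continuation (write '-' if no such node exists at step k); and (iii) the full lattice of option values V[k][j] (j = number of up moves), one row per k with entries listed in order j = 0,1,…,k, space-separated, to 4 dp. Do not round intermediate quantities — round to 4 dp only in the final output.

price = 27.2874
boundary = - - - 66.7771 80.5766 66.7771 80.5766 66.7771 80.5766
tree:
27.2874
37.1738 17.6570
49.1400 25.6295 9.7733
62.8529 36.0874 15.3548 4.1840
74.2891 49.0534 23.4651 7.2643 1.0666
83.7668 62.8529 34.6541 12.3652 2.1112 0.0000
91.6213 74.2891 49.0534 20.4900 4.1787 0.0000 0.0000
98.1306 83.7668 62.8529 32.6696 8.2709 0.0000 0.0000 0.0000
103.5252 91.6213 74.2891 49.0534 16.3705 0.0000 0.0000 0.0000 0.0000
107.9959 98.1306 83.7668 62.8529 32.4022 0.0000 0.0000 0.0000 0.0000 0.0000

params: Δt=0.20489 u=1.20665 d=0.82874 q=0.48810 e^(-rΔt)=0.98697
t_9 payoffs: 107.9959 98.1306 83.7668 62.8529 32.4022 0.0000 0.0000 0.0000 0.0000 0.0000
t_8: node(8,0) S=26.1048 payoff=103.5252 vs cont=101.8365 → 103.5252 [stop]  node(8,1) S=38.0087 payoff=91.6213 vs cont=89.9326 → 91.6213 [stop]  node(8,2) S=55.3409 payoff=74.2891 vs cont=72.6004 → 74.2891 [stop]  node(8,3) S=80.5766 payoff=49.0534 vs cont=47.3646 → 49.0534 [stop]  node(8,4) S=117.3200 payoff=12.3100 vs cont=16.3705 → 16.3705 [wait]  node(8,5) S=170.8185 payoff=0.0000 vs cont=0.0000 → 0.0000 [wait]  node(8,6) S=248.7127 payoff=0.0000 vs cont=0.0000 → 0.0000 [wait]  node(8,7) S=362.1271 payoff=0.0000 vs cont=0.0000 → 0.0000 [wait]  node(8,8) S=527.2589 payoff=0.0000 vs cont=0.0000 → 0.0000 [wait]  ⇒ S*(8)=80.5766
t_7: node(7,0) S=31.4994 payoff=98.1306 vs cont=96.4419 → 98.1306 [stop]  node(7,1) S=45.8632 payoff=83.7668 vs cont=82.0780 → 83.7668 [stop]  node(7,2) S=66.7771 payoff=62.8529 vs cont=61.1642 → 62.8529 [stop]  node(7,3) S=97.2278 payoff=32.4022 vs cont=32.6696 → 32.6696 [wait]  node(7,4) S=141.5642 payoff=0.0000 vs cont=8.2709 → 8.2709 [wait]  node(7,5) S=206.1183 payoff=0.0000 vs cont=0.0000 → 0.0000 [wait]  node(7,6) S=300.1093 payoff=0.0000 vs cont=0.0000 → 0.0000 [wait]  node(7,7) S=436.9608 payoff=0.0000 vs cont=0.0000 → 0.0000 [wait]  ⇒ S*(7)=66.7771
t_6: node(6,0) S=38.0087 payoff=91.6213 vs cont=89.9326 → 91.6213 [stop]  node(6,1) S=55.3409 payoff=74.2891 vs cont=72.6004 → 74.2891 [stop]  node(6,2) S=80.5766 payoff=49.0534 vs cont=47.4935 → 49.0534 [stop]  node(6,3) S=117.3200 payoff=12.3100 vs cont=20.4900 → 20.4900 [wait]  node(6,4) S=170.8185 payoff=0.0000 vs cont=4.1787 → 4.1787 [wait]  node(6,5) S=248.7127 payoff=0.0000 vs cont=0.0000 → 0.0000 [wait]  node(6,6) S=362.1271 payoff=0.0000 vs cont=0.0000 → 0.0000 [wait]  ⇒ S*(6)=80.5766
t_5: node(5,0) S=45.8632 payoff=83.7668 vs cont=82.0780 → 83.7668 [stop]  node(5,1) S=66.7771 payoff=62.8529 vs cont=61.1642 → 62.8529 [stop]  node(5,2) S=97.2278 payoff=32.4022 vs cont=34.6541 → 34.6541 [wait]  node(5,3) S=141.5642 payoff=0.0000 vs cont=12.3652 → 12.3652 [wait]  node(5,4) S=206.1183 payoff=0.0000 vs cont=2.1112 → 2.1112 [wait]  node(5,5) S=300.1093 payoff=0.0000 vs cont=0.0000 → 0.0000 [wait]  ⇒ S*(5)=66.7771
t_4: node(4,0) S=55.3409 payoff=74.2891 vs cont=72.6004 → 74.2891 [stop]  node(4,1) S=80.5766 payoff=49.0534 vs cont=48.4495 → 49.0534 [stop]  node(4,2) S=117.3200 payoff=12.3100 vs cont=23.4651 → 23.4651 [wait]  node(4,3) S=170.8185 payoff=0.0000 vs cont=7.2643 → 7.2643 [wait]  node(4,4) S=248.7127 payoff=0.0000 vs cont=1.0666 → 1.0666 [wait]  ⇒ S*(4)=80.5766
t_3: node(3,0) S=66.7771 payoff=62.8529 vs cont=61.1642 → 62.8529 [stop]  node(3,1) S=97.2278 payoff=32.4022 vs cont=36.0874 → 36.0874 [wait]  node(3,2) S=141.5642 payoff=0.0000 vs cont=15.3548 → 15.3548 [wait]  node(3,3) S=206.1183 payoff=0.0000 vs cont=4.1840 → 4.1840 [wait]  ⇒ S*(3)=66.7771
t_2: node(2,0) S=80.5766 payoff=49.0534 vs cont=49.1400 → 49.1400 [wait]  node(2,1) S=117.3200 payoff=12.3100 vs cont=25.6295 → 25.6295 [wait]  node(2,2) S=170.8185 payoff=0.0000 vs cont=9.7733 → 9.7733 [wait]  ⇒ S*(2)=-
t_1: node(1,0) S=97.2278 payoff=32.4022 vs cont=37.1738 → 37.1738 [wait]  node(1,1) S=141.5642 payoff=0.0000 vs cont=17.6570 → 17.6570 [wait]  ⇒ S*(1)=-
t_0: node(0,0) S=117.3200 payoff=12.3100 vs cont=27.2874 → 27.2874 [wait]  ⇒ S*(0)=-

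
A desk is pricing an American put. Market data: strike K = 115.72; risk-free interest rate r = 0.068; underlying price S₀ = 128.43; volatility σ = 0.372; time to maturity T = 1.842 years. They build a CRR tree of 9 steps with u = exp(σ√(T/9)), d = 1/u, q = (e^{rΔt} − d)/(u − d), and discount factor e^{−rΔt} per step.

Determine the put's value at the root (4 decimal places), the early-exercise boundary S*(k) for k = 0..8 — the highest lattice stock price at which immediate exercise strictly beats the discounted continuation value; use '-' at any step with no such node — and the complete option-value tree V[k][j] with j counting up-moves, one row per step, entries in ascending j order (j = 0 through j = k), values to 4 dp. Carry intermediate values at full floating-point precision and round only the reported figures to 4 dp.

Δt=0.20467  u=1.18328  d=0.84511  q=0.49947  discount=0.98618
step 9 (expiry): payoffs max(K−S,0) = 87.4798 76.1792 60.3566 38.2024 7.1830 0.0000 0.0000 0.0000 0.0000 0.0000
step 8: (k=8,j=0): S=33.4161, (K−S)⁺=82.3039, hold=80.7045 ⇒ V=82.3039 exercise | (k=8,j=1): S=46.7879, (K−S)⁺=68.9321, hold=67.3327 ⇒ V=68.9321 exercise | (k=8,j=2): S=65.5106, (K−S)⁺=50.2094, hold=48.6101 ⇒ V=50.2094 exercise | (k=8,j=3): S=91.7252, (K−S)⁺=23.9948, hold=22.3954 ⇒ V=23.9948 exercise | (k=8,j=4): S=128.4300, (K−S)⁺=0.0000, hold=3.5457 ⇒ V=3.5457 continue | (k=8,j=5): S=179.8225, (K−S)⁺=0.0000, hold=0.0000 ⇒ V=0.0000 continue | (k=8,j=6): S=251.7803, (K−S)⁺=0.0000, hold=0.0000 ⇒ V=0.0000 continue | (k=8,j=7): S=352.5326, (K−S)⁺=0.0000, hold=0.0000 ⇒ V=0.0000 continue | (k=8,j=8): S=493.6019, (K−S)⁺=0.0000, hold=0.0000 ⇒ V=0.0000 continue  boundary S*=91.7252
step 7: (k=7,j=0): S=39.5408, (K−S)⁺=76.1792, hold=74.5799 ⇒ V=76.1792 exercise | (k=7,j=1): S=55.3634, (K−S)⁺=60.3566, hold=58.7573 ⇒ V=60.3566 exercise | (k=7,j=2): S=77.5176, (K−S)⁺=38.2024, hold=36.6031 ⇒ V=38.2024 exercise | (k=7,j=3): S=108.5370, (K−S)⁺=7.1830, hold=13.5906 ⇒ V=13.5906 continue | (k=7,j=4): S=151.9691, (K−S)⁺=0.0000, hold=1.7502 ⇒ V=1.7502 continue | (k=7,j=5): S=212.7810, (K−S)⁺=0.0000, hold=0.0000 ⇒ V=0.0000 continue | (k=7,j=6): S=297.9274, (K−S)⁺=0.0000, hold=0.0000 ⇒ V=0.0000 continue | (k=7,j=7): S=417.1460, (K−S)⁺=0.0000, hold=0.0000 ⇒ V=0.0000 continue  boundary S*=77.5176
step 6: (k=6,j=0): S=46.7879, (K−S)⁺=68.9321, hold=67.3327 ⇒ V=68.9321 exercise | (k=6,j=1): S=65.5106, (K−S)⁺=50.2094, hold=48.6101 ⇒ V=50.2094 exercise | (k=6,j=2): S=91.7252, (K−S)⁺=23.9948, hold=25.5515 ⇒ V=25.5515 continue | (k=6,j=3): S=128.4300, (K−S)⁺=0.0000, hold=7.5706 ⇒ V=7.5706 continue | (k=6,j=4): S=179.8225, (K−S)⁺=0.0000, hold=0.8639 ⇒ V=0.8639 continue | (k=6,j=5): S=251.7803, (K−S)⁺=0.0000, hold=0.0000 ⇒ V=0.0000 continue | (k=6,j=6): S=352.5326, (K−S)⁺=0.0000, hold=0.0000 ⇒ V=0.0000 continue  boundary S*=65.5106
step 5: (k=5,j=0): S=55.3634, (K−S)⁺=60.3566, hold=58.7573 ⇒ V=60.3566 exercise | (k=5,j=1): S=77.5176, (K−S)⁺=38.2024, hold=37.3699 ⇒ V=38.2024 exercise | (k=5,j=2): S=108.5370, (K−S)⁺=7.1830, hold=16.3416 ⇒ V=16.3416 continue | (k=5,j=3): S=151.9691, (K−S)⁺=0.0000, hold=4.1625 ⇒ V=4.1625 continue | (k=5,j=4): S=212.7810, (K−S)⁺=0.0000, hold=0.4264 ⇒ V=0.4264 continue | (k=5,j=5): S=297.9274, (K−S)⁺=0.0000, hold=0.0000 ⇒ V=0.0000 continue  boundary S*=77.5176
step 4: (k=4,j=0): S=65.5106, (K−S)⁺=50.2094, hold=48.6101 ⇒ V=50.2094 exercise | (k=4,j=1): S=91.7252, (K−S)⁺=23.9948, hold=26.9066 ⇒ V=26.9066 continue | (k=4,j=2): S=128.4300, (K−S)⁺=0.0000, hold=10.1168 ⇒ V=10.1168 continue | (k=4,j=3): S=179.8225, (K−S)⁺=0.0000, hold=2.2647 ⇒ V=2.2647 continue | (k=4,j=4): S=251.7803, (K−S)⁺=0.0000, hold=0.2105 ⇒ V=0.2105 continue  boundary S*=65.5106
step 3: (k=3,j=0): S=77.5176, (K−S)⁺=38.2024, hold=38.0374 ⇒ V=38.2024 exercise | (k=3,j=1): S=108.5370, (K−S)⁺=7.1830, hold=18.2647 ⇒ V=18.2647 continue | (k=3,j=2): S=151.9691, (K−S)⁺=0.0000, hold=6.1093 ⇒ V=6.1093 continue | (k=3,j=3): S=212.7810, (K−S)⁺=0.0000, hold=1.2216 ⇒ V=1.2216 continue  boundary S*=77.5176
step 2: (k=2,j=0): S=91.7252, (K−S)⁺=23.9948, hold=27.8538 ⇒ V=27.8538 continue | (k=2,j=1): S=128.4300, (K−S)⁺=0.0000, hold=12.0249 ⇒ V=12.0249 continue | (k=2,j=2): S=179.8225, (K−S)⁺=0.0000, hold=3.6174 ⇒ V=3.6174 continue  boundary S*=-
step 1: (k=1,j=0): S=108.5370, (K−S)⁺=7.1830, hold=19.6721 ⇒ V=19.6721 continue | (k=1,j=1): S=151.9691, (K−S)⁺=0.0000, hold=7.7175 ⇒ V=7.7175 continue  boundary S*=-
step 0: (k=0,j=0): S=128.4300, (K−S)⁺=0.0000, hold=13.5118 ⇒ V=13.5118 continue  boundary S*=-

price = 13.5118
boundary = - - - 77.5176 65.5106 77.5176 65.5106 77.5176 91.7252
tree:
13.5118
19.6721 7.7175
27.8538 12.0249 3.6174
38.2024 18.2647 6.1093 1.2216
50.2094 26.9066 10.1168 2.2647 0.2105
60.3566 38.2024 16.3416 4.1625 0.4264 0.0000
68.9321 50.2094 25.5515 7.5706 0.8639 0.0000 0.0000
76.1792 60.3566 38.2024 13.5906 1.7502 0.0000 0.0000 0.0000
82.3039 68.9321 50.2094 23.9948 3.5457 0.0000 0.0000 0.0000 0.0000
87.4798 76.1792 60.3566 38.2024 7.1830 0.0000 0.0000 0.0000 0.0000 0.0000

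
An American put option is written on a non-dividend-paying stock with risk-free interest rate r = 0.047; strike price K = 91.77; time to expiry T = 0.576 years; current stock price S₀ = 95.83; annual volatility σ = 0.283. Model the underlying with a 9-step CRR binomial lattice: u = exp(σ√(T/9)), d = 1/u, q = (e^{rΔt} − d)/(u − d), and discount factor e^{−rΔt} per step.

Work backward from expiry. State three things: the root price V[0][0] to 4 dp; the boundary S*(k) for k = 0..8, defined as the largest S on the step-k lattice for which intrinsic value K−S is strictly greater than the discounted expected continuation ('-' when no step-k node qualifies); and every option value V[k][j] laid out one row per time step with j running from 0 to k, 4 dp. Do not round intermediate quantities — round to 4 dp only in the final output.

Δt=0.06400  u=1.07422  d=0.93091  q=0.50313  discount=0.99700
step 9 (expiry): payoffs max(K−S,0) = 41.4587 33.7134 24.7758 14.4623 2.5610 0.0000 0.0000 0.0000 0.0000 0.0000
step 8: (k=8,j=0): S=54.0454, (K−S)⁺=37.7246, hold=37.4490 ⇒ V=37.7246 exercise | (k=8,j=1): S=62.3655, (K−S)⁺=29.4045, hold=29.1289 ⇒ V=29.4045 exercise | (k=8,j=2): S=71.9664, (K−S)⁺=19.8036, hold=19.5279 ⇒ V=19.8036 exercise | (k=8,j=3): S=83.0454, (K−S)⁺=8.7246, hold=8.4489 ⇒ V=8.7246 exercise | (k=8,j=4): S=95.8300, (K−S)⁺=0.0000, hold=1.2687 ⇒ V=1.2687 continue | (k=8,j=5): S=110.5827, (K−S)⁺=0.0000, hold=0.0000 ⇒ V=0.0000 continue | (k=8,j=6): S=127.6065, (K−S)⁺=0.0000, hold=0.0000 ⇒ V=0.0000 continue | (k=8,j=7): S=147.2511, (K−S)⁺=0.0000, hold=0.0000 ⇒ V=0.0000 continue | (k=8,j=8): S=169.9200, (K−S)⁺=0.0000, hold=0.0000 ⇒ V=0.0000 continue  boundary S*=83.0454
step 7: (k=7,j=0): S=58.0566, (K−S)⁺=33.7134, hold=33.4378 ⇒ V=33.7134 exercise | (k=7,j=1): S=66.9942, (K−S)⁺=24.7758, hold=24.5002 ⇒ V=24.7758 exercise | (k=7,j=2): S=77.3077, (K−S)⁺=14.4623, hold=14.1866 ⇒ V=14.4623 exercise | (k=7,j=3): S=89.2090, (K−S)⁺=2.5610, hold=4.9583 ⇒ V=4.9583 continue | (k=7,j=4): S=102.9424, (K−S)⁺=0.0000, hold=0.6285 ⇒ V=0.6285 continue | (k=7,j=5): S=118.7901, (K−S)⁺=0.0000, hold=0.0000 ⇒ V=0.0000 continue | (k=7,j=6): S=137.0774, (K−S)⁺=0.0000, hold=0.0000 ⇒ V=0.0000 continue | (k=7,j=7): S=158.1800, (K−S)⁺=0.0000, hold=0.0000 ⇒ V=0.0000 continue  boundary S*=77.3077
step 6: (k=6,j=0): S=62.3655, (K−S)⁺=29.4045, hold=29.1289 ⇒ V=29.4045 exercise | (k=6,j=1): S=71.9664, (K−S)⁺=19.8036, hold=19.5279 ⇒ V=19.8036 exercise | (k=6,j=2): S=83.0454, (K−S)⁺=8.7246, hold=9.6515 ⇒ V=9.6515 continue | (k=6,j=3): S=95.8300, (K−S)⁺=0.0000, hold=2.7715 ⇒ V=2.7715 continue | (k=6,j=4): S=110.5827, (K−S)⁺=0.0000, hold=0.3113 ⇒ V=0.3113 continue | (k=6,j=5): S=127.6065, (K−S)⁺=0.0000, hold=0.0000 ⇒ V=0.0000 continue | (k=6,j=6): S=147.2511, (K−S)⁺=0.0000, hold=0.0000 ⇒ V=0.0000 continue  boundary S*=71.9664
step 5: (k=5,j=0): S=66.9942, (K−S)⁺=24.7758, hold=24.5002 ⇒ V=24.7758 exercise | (k=5,j=1): S=77.3077, (K−S)⁺=14.4623, hold=14.6516 ⇒ V=14.6516 continue | (k=5,j=2): S=89.2090, (K−S)⁺=2.5610, hold=6.1714 ⇒ V=6.1714 continue | (k=5,j=3): S=102.9424, (K−S)⁺=0.0000, hold=1.5291 ⇒ V=1.5291 continue | (k=5,j=4): S=118.7901, (K−S)⁺=0.0000, hold=0.1542 ⇒ V=0.1542 continue | (k=5,j=5): S=137.0774, (K−S)⁺=0.0000, hold=0.0000 ⇒ V=0.0000 continue  boundary S*=66.9942
step 4: (k=4,j=0): S=71.9664, (K−S)⁺=19.8036, hold=19.6229 ⇒ V=19.8036 exercise | (k=4,j=1): S=83.0454, (K−S)⁺=8.7246, hold=10.3537 ⇒ V=10.3537 continue | (k=4,j=2): S=95.8300, (K−S)⁺=0.0000, hold=3.8242 ⇒ V=3.8242 continue | (k=4,j=3): S=110.5827, (K−S)⁺=0.0000, hold=0.8348 ⇒ V=0.8348 continue | (k=4,j=4): S=127.6065, (K−S)⁺=0.0000, hold=0.0764 ⇒ V=0.0764 continue  boundary S*=71.9664
step 3: (k=3,j=0): S=77.3077, (K−S)⁺=14.4623, hold=15.0039 ⇒ V=15.0039 continue | (k=3,j=1): S=89.2090, (K−S)⁺=2.5610, hold=7.0473 ⇒ V=7.0473 continue | (k=3,j=2): S=102.9424, (K−S)⁺=0.0000, hold=2.3132 ⇒ V=2.3132 continue | (k=3,j=3): S=118.7901, (K−S)⁺=0.0000, hold=0.4519 ⇒ V=0.4519 continue  boundary S*=-
step 2: (k=2,j=0): S=83.0454, (K−S)⁺=8.7246, hold=10.9676 ⇒ V=10.9676 continue | (k=2,j=1): S=95.8300, (K−S)⁺=0.0000, hold=4.6514 ⇒ V=4.6514 continue | (k=2,j=2): S=110.5827, (K−S)⁺=0.0000, hold=1.3726 ⇒ V=1.3726 continue  boundary S*=-
step 1: (k=1,j=0): S=89.2090, (K−S)⁺=2.5610, hold=7.7664 ⇒ V=7.7664 continue | (k=1,j=1): S=102.9424, (K−S)⁺=0.0000, hold=2.9927 ⇒ V=2.9927 continue  boundary S*=-
step 0: (k=0,j=0): S=95.8300, (K−S)⁺=0.0000, hold=5.3485 ⇒ V=5.3485 continue  boundary S*=-

price = 5.3485
boundary = - - - - 71.9664 66.9942 71.9664 77.3077 83.0454
tree:
5.3485
7.7664 2.9927
10.9676 4.6514 1.3726
15.0039 7.0473 2.3132 0.4519
19.8036 10.3537 3.8242 0.8348 0.0764
24.7758 14.6516 6.1714 1.5291 0.1542 0.0000
29.4045 19.8036 9.6515 2.7715 0.3113 0.0000 0.0000
33.7134 24.7758 14.4623 4.9583 0.6285 0.0000 0.0000 0.0000
37.7246 29.4045 19.8036 8.7246 1.2687 0.0000 0.0000 0.0000 0.0000
41.4587 33.7134 24.7758 14.4623 2.5610 0.0000 0.0000 0.0000 0.0000 0.0000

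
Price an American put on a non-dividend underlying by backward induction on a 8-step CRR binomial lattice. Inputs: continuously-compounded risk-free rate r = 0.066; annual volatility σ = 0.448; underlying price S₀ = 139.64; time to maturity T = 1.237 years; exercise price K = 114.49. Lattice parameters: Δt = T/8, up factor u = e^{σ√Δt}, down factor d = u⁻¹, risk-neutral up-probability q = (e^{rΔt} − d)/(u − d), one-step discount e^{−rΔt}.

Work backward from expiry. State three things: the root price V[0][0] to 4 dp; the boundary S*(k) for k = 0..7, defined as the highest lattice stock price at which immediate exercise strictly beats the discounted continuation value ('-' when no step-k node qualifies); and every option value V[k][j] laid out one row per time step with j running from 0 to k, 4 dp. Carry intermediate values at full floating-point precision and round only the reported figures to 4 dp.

Δt=0.15463, u=1.19263, d=0.83848, q=0.48504, disc=e^(-rΔt)=0.98985
k=8 terminal: V=max(K-S,0) → 80.3744 65.9649 45.4690 16.3162 0.0000 0.0000 0.0000 0.0000 0.0000
k=7: j=0 S=40.6874 intr=73.8026 cont=72.6402 V=73.8026[EX]; j=1 S=57.8727 intr=56.6173 cont=55.4548 V=56.6173[EX]; j=2 S=82.3168 intr=32.1732 cont=31.0108 V=32.1732[EX]; j=3 S=117.0854 intr=0.0000 cont=8.3170 V=8.3170[hold]; j=4 S=166.5394 intr=0.0000 cont=0.0000 V=0.0000[hold]; j=5 S=236.8816 intr=0.0000 cont=0.0000 V=0.0000[hold]; j=6 S=336.9347 intr=0.0000 cont=0.0000 V=0.0000[hold]; j=7 S=479.2478 intr=0.0000 cont=0.0000 V=0.0000[hold]  S*(7)=82.3168
k=6: j=0 S=48.5251 intr=65.9649 cont=64.8024 V=65.9649[EX]; j=1 S=69.0210 intr=45.4690 cont=44.3066 V=45.4690[EX]; j=2 S=98.1738 intr=16.3162 cont=20.3929 V=20.3929[hold]; j=3 S=139.6400 intr=0.0000 cont=4.2394 V=4.2394[hold]; j=4 S=198.6206 intr=0.0000 cont=0.0000 V=0.0000[hold]; j=5 S=282.5131 intr=0.0000 cont=0.0000 V=0.0000[hold]; j=6 S=401.8398 intr=0.0000 cont=0.0000 V=0.0000[hold]  S*(6)=69.0210
k=5: j=0 S=57.8727 intr=56.6173 cont=55.4548 V=56.6173[EX]; j=1 S=82.3168 intr=32.1732 cont=32.9680 V=32.9680[hold]; j=2 S=117.0854 intr=0.0000 cont=12.4304 V=12.4304[hold]; j=3 S=166.5394 intr=0.0000 cont=2.1610 V=2.1610[hold]; j=4 S=236.8816 intr=0.0000 cont=0.0000 V=0.0000[hold]; j=5 S=336.9347 intr=0.0000 cont=0.0000 V=0.0000[hold]  S*(5)=57.8727
k=4: j=0 S=69.0210 intr=45.4690 cont=44.6882 V=45.4690[EX]; j=1 S=98.1738 intr=16.3162 cont=22.7729 V=22.7729[hold]; j=2 S=139.6400 intr=0.0000 cont=7.3737 V=7.3737[hold]; j=3 S=198.6206 intr=0.0000 cont=1.1015 V=1.1015[hold]; j=4 S=282.5131 intr=0.0000 cont=0.0000 V=0.0000[hold]  S*(4)=69.0210
k=3: j=0 S=82.3168 intr=32.1732 cont=34.1107 V=34.1107[hold]; j=1 S=117.0854 intr=0.0000 cont=15.1484 V=15.1484[hold]; j=2 S=166.5394 intr=0.0000 cont=4.2875 V=4.2875[hold]; j=3 S=236.8816 intr=0.0000 cont=0.5615 V=0.5615[hold]  S*(3)=-
k=2: j=0 S=98.1738 intr=16.3162 cont=24.6604 V=24.6604[hold]; j=1 S=139.6400 intr=0.0000 cont=9.7802 V=9.7802[hold]; j=2 S=198.6206 intr=0.0000 cont=2.4551 V=2.4551[hold]  S*(2)=-
k=1: j=0 S=117.0854 intr=0.0000 cont=17.2658 V=17.2658[hold]; j=1 S=166.5394 intr=0.0000 cont=6.1640 V=6.1640[hold]  S*(1)=-
k=0: j=0 S=139.6400 intr=0.0000 cont=11.7604 V=11.7604[hold]  S*(0)=-

price = 11.7604
boundary = - - - - 69.0210 57.8727 69.0210 82.3168
tree:
11.7604
17.2658 6.1640
24.6604 9.7802 2.4551
34.1107 15.1484 4.2875 0.5615
45.4690 22.7729 7.3737 1.1015 0.0000
56.6173 32.9680 12.4304 2.1610 0.0000 0.0000
65.9649 45.4690 20.3929 4.2394 0.0000 0.0000 0.0000
73.8026 56.6173 32.1732 8.3170 0.0000 0.0000 0.0000 0.0000
80.3744 65.9649 45.4690 16.3162 0.0000 0.0000 0.0000 0.0000 0.0000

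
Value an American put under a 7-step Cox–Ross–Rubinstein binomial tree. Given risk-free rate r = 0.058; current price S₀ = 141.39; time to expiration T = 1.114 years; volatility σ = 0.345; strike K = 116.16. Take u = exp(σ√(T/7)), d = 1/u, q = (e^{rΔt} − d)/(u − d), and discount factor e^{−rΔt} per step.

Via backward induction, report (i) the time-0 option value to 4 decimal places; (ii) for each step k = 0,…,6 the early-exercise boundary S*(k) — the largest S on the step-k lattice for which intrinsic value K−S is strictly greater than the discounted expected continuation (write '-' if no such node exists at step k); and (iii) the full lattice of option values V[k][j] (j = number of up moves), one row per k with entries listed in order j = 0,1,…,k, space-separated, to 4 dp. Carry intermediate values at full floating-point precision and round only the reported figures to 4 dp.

params: Δt=0.15914 u=1.14755 d=0.87142 q=0.49923 e^(-rΔt)=0.99081
t_7 payoffs: 62.2070 45.1108 22.5972 0.0000 0.0000 0.0000 0.0000 0.0000
t_6: node(6,0) S=61.9138 payoff=54.2462 vs cont=53.1790 → 54.2462 [stop]  node(6,1) S=81.5326 payoff=34.6274 vs cont=33.5602 → 34.6274 [stop]  node(6,2) S=107.3680 payoff=8.7920 vs cont=11.2121 → 11.2121 [wait]  node(6,3) S=141.3900 payoff=0.0000 vs cont=0.0000 → 0.0000 [wait]  node(6,4) S=186.1926 payoff=0.0000 vs cont=0.0000 → 0.0000 [wait]  node(6,5) S=245.1920 payoff=0.0000 vs cont=0.0000 → 0.0000 [wait]  node(6,6) S=322.8866 payoff=0.0000 vs cont=0.0000 → 0.0000 [wait]  ⇒ S*(6)=81.5326
t_5: node(5,0) S=71.0492 payoff=45.1108 vs cont=44.0435 → 45.1108 [stop]  node(5,1) S=93.5628 payoff=22.5972 vs cont=22.7271 → 22.7271 [wait]  node(5,2) S=123.2102 payoff=0.0000 vs cont=5.5631 → 5.5631 [wait]  node(5,3) S=162.2522 payoff=0.0000 vs cont=0.0000 → 0.0000 [wait]  node(5,4) S=213.6655 payoff=0.0000 vs cont=0.0000 → 0.0000 [wait]  node(5,5) S=281.3702 payoff=0.0000 vs cont=0.0000 → 0.0000 [wait]  ⇒ S*(5)=71.0492
t_4: node(4,0) S=81.5326 payoff=34.6274 vs cont=33.6244 → 34.6274 [stop]  node(4,1) S=107.3680 payoff=8.7920 vs cont=14.0282 → 14.0282 [wait]  node(4,2) S=141.3900 payoff=0.0000 vs cont=2.7602 → 2.7602 [wait]  node(4,3) S=186.1926 payoff=0.0000 vs cont=0.0000 → 0.0000 [wait]  node(4,4) S=245.1920 payoff=0.0000 vs cont=0.0000 → 0.0000 [wait]  ⇒ S*(4)=81.5326
t_3: node(3,0) S=93.5628 payoff=22.5972 vs cont=24.1200 → 24.1200 [wait]  node(3,1) S=123.2102 payoff=0.0000 vs cont=8.3257 → 8.3257 [wait]  node(3,2) S=162.2522 payoff=0.0000 vs cont=1.3695 → 1.3695 [wait]  node(3,3) S=213.6655 payoff=0.0000 vs cont=0.0000 → 0.0000 [wait]  ⇒ S*(3)=-
t_2: node(2,0) S=107.3680 payoff=8.7920 vs cont=16.0859 → 16.0859 [wait]  node(2,1) S=141.3900 payoff=0.0000 vs cont=4.8084 → 4.8084 [wait]  node(2,2) S=186.1926 payoff=0.0000 vs cont=0.6795 → 0.6795 [wait]  ⇒ S*(2)=-
t_1: node(1,0) S=123.2102 payoff=0.0000 vs cont=10.3598 → 10.3598 [wait]  node(1,1) S=162.2522 payoff=0.0000 vs cont=2.7219 → 2.7219 [wait]  ⇒ S*(1)=-
t_0: node(0,0) S=141.3900 payoff=0.0000 vs cont=6.4866 → 6.4866 [wait]  ⇒ S*(0)=-

price = 6.4866
boundary = - - - - 81.5326 71.0492 81.5326
tree:
6.4866
10.3598 2.7219
16.0859 4.8084 0.6795
24.1200 8.3257 1.3695 0.0000
34.6274 14.0282 2.7602 0.0000 0.0000
45.1108 22.7271 5.5631 0.0000 0.0000 0.0000
54.2462 34.6274 11.2121 0.0000 0.0000 0.0000 0.0000
62.2070 45.1108 22.5972 0.0000 0.0000 0.0000 0.0000 0.0000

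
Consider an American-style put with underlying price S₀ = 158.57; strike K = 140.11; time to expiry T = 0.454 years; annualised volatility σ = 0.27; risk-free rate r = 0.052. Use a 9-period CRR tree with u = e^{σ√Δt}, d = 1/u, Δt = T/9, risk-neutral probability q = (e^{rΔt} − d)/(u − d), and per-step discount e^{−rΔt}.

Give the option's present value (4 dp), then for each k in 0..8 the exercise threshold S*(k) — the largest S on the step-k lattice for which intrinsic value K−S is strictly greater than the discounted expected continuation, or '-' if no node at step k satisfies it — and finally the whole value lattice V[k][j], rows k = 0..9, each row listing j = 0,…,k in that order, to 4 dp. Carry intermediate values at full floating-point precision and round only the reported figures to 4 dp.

Δt=0.05044, u=1.06252, d=0.94116, q=0.50649, disc=e^(-rΔt)=0.99738
k=9 terminal: V=max(K-S,0) → 48.2356 36.3889 23.0147 7.9159 0.0000 0.0000 0.0000 0.0000 0.0000 0.0000
k=8: j=0 S=97.6182 intr=42.4918 cont=42.1248 V=42.4918[EX]; j=1 S=110.2055 intr=29.9045 cont=29.5375 V=29.9045[EX]; j=2 S=124.4159 intr=15.6941 cont=15.3271 V=15.6941[EX]; j=3 S=140.4586 intr=0.0000 cont=3.8964 V=3.8964[hold]; j=4 S=158.5700 intr=0.0000 cont=0.0000 V=0.0000[hold]; j=5 S=179.0167 intr=0.0000 cont=0.0000 V=0.0000[hold]; j=6 S=202.1000 intr=0.0000 cont=0.0000 V=0.0000[hold]; j=7 S=228.1596 intr=0.0000 cont=0.0000 V=0.0000[hold]; j=8 S=257.5796 intr=0.0000 cont=0.0000 V=0.0000[hold]  S*(8)=124.4159
k=7: j=0 S=103.7211 intr=36.3889 cont=36.0219 V=36.3889[EX]; j=1 S=117.0953 intr=23.0147 cont=22.6476 V=23.0147[EX]; j=2 S=132.1941 intr=7.9159 cont=9.6932 V=9.6932[hold]; j=3 S=149.2398 intr=0.0000 cont=1.9179 V=1.9179[hold]; j=4 S=168.4835 intr=0.0000 cont=0.0000 V=0.0000[hold]; j=5 S=190.2085 intr=0.0000 cont=0.0000 V=0.0000[hold]; j=6 S=214.7348 intr=0.0000 cont=0.0000 V=0.0000[hold]; j=7 S=242.4237 intr=0.0000 cont=0.0000 V=0.0000[hold]  S*(7)=117.0953
k=6: j=0 S=110.2055 intr=29.9045 cont=29.5375 V=29.9045[EX]; j=1 S=124.4159 intr=15.6941 cont=16.2249 V=16.2249[hold]; j=2 S=140.4586 intr=0.0000 cont=5.7400 V=5.7400[hold]; j=3 S=158.5700 intr=0.0000 cont=0.9440 V=0.9440[hold]; j=4 S=179.0167 intr=0.0000 cont=0.0000 V=0.0000[hold]; j=5 S=202.1000 intr=0.0000 cont=0.0000 V=0.0000[hold]; j=6 S=228.1596 intr=0.0000 cont=0.0000 V=0.0000[hold]  S*(6)=110.2055
k=5: j=0 S=117.0953 intr=23.0147 cont=22.9158 V=23.0147[EX]; j=1 S=132.1941 intr=7.9159 cont=10.8859 V=10.8859[hold]; j=2 S=149.2398 intr=0.0000 cont=3.3022 V=3.3022[hold]; j=3 S=168.4835 intr=0.0000 cont=0.4647 V=0.4647[hold]; j=4 S=190.2085 intr=0.0000 cont=0.0000 V=0.0000[hold]; j=5 S=214.7348 intr=0.0000 cont=0.0000 V=0.0000[hold]  S*(5)=117.0953
k=4: j=0 S=124.4159 intr=15.6941 cont=16.8274 V=16.8274[hold]; j=1 S=140.4586 intr=0.0000 cont=7.0264 V=7.0264[hold]; j=2 S=158.5700 intr=0.0000 cont=1.8602 V=1.8602[hold]; j=3 S=179.0167 intr=0.0000 cont=0.2287 V=0.2287[hold]; j=4 S=202.1000 intr=0.0000 cont=0.0000 V=0.0000[hold]  S*(4)=-
k=3: j=0 S=132.1941 intr=7.9159 cont=11.8322 V=11.8322[hold]; j=1 S=149.2398 intr=0.0000 cont=4.3982 V=4.3982[hold]; j=2 S=168.4835 intr=0.0000 cont=1.0311 V=1.0311[hold]; j=3 S=190.2085 intr=0.0000 cont=0.1126 V=0.1126[hold]  S*(3)=-
k=2: j=0 S=140.4586 intr=0.0000 cont=8.0459 V=8.0459[hold]; j=1 S=158.5700 intr=0.0000 cont=2.6858 V=2.6858[hold]; j=2 S=179.0167 intr=0.0000 cont=0.5644 V=0.5644[hold]  S*(2)=-
k=1: j=0 S=149.2398 intr=0.0000 cont=5.3171 V=5.3171[hold]; j=1 S=168.4835 intr=0.0000 cont=1.6071 V=1.6071[hold]  S*(1)=-
k=0: j=0 S=158.5700 intr=0.0000 cont=3.4290 V=3.4290[hold]  S*(0)=-

price = 3.4290
boundary = - - - - - 117.0953 110.2055 117.0953 124.4159
tree:
3.4290
5.3171 1.6071
8.0459 2.6858 0.5644
11.8322 4.3982 1.0311 0.1126
16.8274 7.0264 1.8602 0.2287 0.0000
23.0147 10.8859 3.3022 0.4647 0.0000 0.0000
29.9045 16.2249 5.7400 0.9440 0.0000 0.0000 0.0000
36.3889 23.0147 9.6932 1.9179 0.0000 0.0000 0.0000 0.0000
42.4918 29.9045 15.6941 3.8964 0.0000 0.0000 0.0000 0.0000 0.0000
48.2356 36.3889 23.0147 7.9159 0.0000 0.0000 0.0000 0.0000 0.0000 0.0000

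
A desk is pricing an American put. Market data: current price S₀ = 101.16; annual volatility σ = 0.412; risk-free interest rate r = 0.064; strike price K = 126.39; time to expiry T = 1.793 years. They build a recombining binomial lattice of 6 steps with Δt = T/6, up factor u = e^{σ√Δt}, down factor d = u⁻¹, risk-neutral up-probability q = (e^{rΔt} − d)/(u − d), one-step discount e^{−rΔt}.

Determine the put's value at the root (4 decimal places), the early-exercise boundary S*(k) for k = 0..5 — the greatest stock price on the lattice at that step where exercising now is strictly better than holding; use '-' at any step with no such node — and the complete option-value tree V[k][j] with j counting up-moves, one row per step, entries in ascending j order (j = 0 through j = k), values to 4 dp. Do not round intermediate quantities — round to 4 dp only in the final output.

price = 33.2149
boundary = - - 64.4738 80.7599 64.4738 80.7599
tree:
33.2149
46.1969 20.8276
61.9162 31.4348 10.4557
74.9181 45.6301 17.6959 3.2268
85.2980 61.9162 29.0563 6.4046 0.0000
93.5847 74.9181 45.6301 12.7117 0.0000 0.0000
100.2002 85.2980 61.9162 25.2300 0.0000 0.0000 0.0000

params: Δt=0.29883 u=1.25260 d=0.79834 q=0.48644 e^(-rΔt)=0.98106
t_6 payoffs: 100.2002 85.2980 61.9162 25.2300 0.0000 0.0000 0.0000
t_5: node(5,0) S=32.8053 payoff=93.5847 vs cont=91.1904 → 93.5847 [stop]  node(5,1) S=51.4719 payoff=74.9181 vs cont=72.5238 → 74.9181 [stop]  node(5,2) S=80.7599 payoff=45.6301 vs cont=43.2358 → 45.6301 [stop]  node(5,3) S=126.7132 payoff=0.0000 vs cont=12.7117 → 12.7117 [wait]  node(5,4) S=198.8142 payoff=0.0000 vs cont=0.0000 → 0.0000 [wait]  node(5,5) S=311.9415 payoff=0.0000 vs cont=0.0000 → 0.0000 [wait]  ⇒ S*(5)=80.7599
t_4: node(4,0) S=41.0920 payoff=85.2980 vs cont=82.9037 → 85.2980 [stop]  node(4,1) S=64.4738 payoff=61.9162 vs cont=59.5219 → 61.9162 [stop]  node(4,2) S=101.1600 payoff=25.2300 vs cont=29.0563 → 29.0563 [wait]  node(4,3) S=158.7211 payoff=0.0000 vs cont=6.4046 → 6.4046 [wait]  node(4,4) S=249.0350 payoff=0.0000 vs cont=0.0000 → 0.0000 [wait]  ⇒ S*(4)=64.4738
t_3: node(3,0) S=51.4719 payoff=74.9181 vs cont=72.5238 → 74.9181 [stop]  node(3,1) S=80.7599 payoff=45.6301 vs cont=45.0618 → 45.6301 [stop]  node(3,2) S=126.7132 payoff=0.0000 vs cont=17.6959 → 17.6959 [wait]  node(3,3) S=198.8142 payoff=0.0000 vs cont=3.2268 → 3.2268 [wait]  ⇒ S*(3)=80.7599
t_2: node(2,0) S=64.4738 payoff=61.9162 vs cont=59.5219 → 61.9162 [stop]  node(2,1) S=101.1600 payoff=25.2300 vs cont=31.4348 → 31.4348 [wait]  node(2,2) S=158.7211 payoff=0.0000 vs cont=10.4557 → 10.4557 [wait]  ⇒ S*(2)=64.4738
t_1: node(1,0) S=80.7599 payoff=45.6301 vs cont=46.1969 → 46.1969 [wait]  node(1,1) S=126.7132 payoff=0.0000 vs cont=20.8276 → 20.8276 [wait]  ⇒ S*(1)=-
t_0: node(0,0) S=101.1600 payoff=25.2300 vs cont=33.2149 → 33.2149 [wait]  ⇒ S*(0)=-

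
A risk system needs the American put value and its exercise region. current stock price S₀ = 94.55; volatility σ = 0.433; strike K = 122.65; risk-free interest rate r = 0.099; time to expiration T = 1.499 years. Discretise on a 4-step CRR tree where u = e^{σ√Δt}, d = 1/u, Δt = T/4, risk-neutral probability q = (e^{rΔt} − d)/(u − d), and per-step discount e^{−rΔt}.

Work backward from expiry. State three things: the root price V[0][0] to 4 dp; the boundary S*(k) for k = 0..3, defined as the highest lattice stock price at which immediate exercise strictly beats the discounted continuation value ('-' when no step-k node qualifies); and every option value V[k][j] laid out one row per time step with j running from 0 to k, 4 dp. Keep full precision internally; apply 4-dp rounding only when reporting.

Δt=0.37475, u=1.30352, d=0.76715, q=0.50459, disc=e^(-rΔt)=0.96358
k=4 terminal: V=max(K-S,0) → 89.9016 67.0051 28.1000 0.0000 0.0000
k=3: j=0 S=42.6882 intr=79.9618 cont=75.4948 V=79.9618[EX]; j=1 S=72.5343 intr=50.1157 cont=45.6487 V=50.1157[EX]; j=2 S=123.2479 intr=0.0000 cont=13.4141 V=13.4141[hold]; j=3 S=209.4187 intr=0.0000 cont=0.0000 V=0.0000[hold]  S*(3)=72.5343
k=2: j=0 S=55.6449 intr=67.0051 cont=62.5381 V=67.0051[EX]; j=1 S=94.5500 intr=28.1000 cont=30.4458 V=30.4458[hold]; j=2 S=160.6562 intr=0.0000 cont=6.4035 V=6.4035[hold]  S*(2)=55.6449
k=1: j=0 S=72.5343 intr=50.1157 cont=46.7892 V=50.1157[EX]; j=1 S=123.2479 intr=0.0000 cont=17.6473 V=17.6473[hold]  S*(1)=72.5343
k=0: j=0 S=94.5500 intr=28.1000 cont=32.5040 V=32.5040[hold]  S*(0)=-

price = 32.5040
boundary = - 72.5343 55.6449 72.5343
tree:
32.5040
50.1157 17.6473
67.0051 30.4458 6.4035
79.9618 50.1157 13.4141 0.0000
89.9016 67.0051 28.1000 0.0000 0.0000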